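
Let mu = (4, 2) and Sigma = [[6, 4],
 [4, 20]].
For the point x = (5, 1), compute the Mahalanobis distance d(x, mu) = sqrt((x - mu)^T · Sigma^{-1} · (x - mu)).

Step 1 — centre the observation: (x - mu) = (1, -1).

Step 2 — invert Sigma. det(Sigma) = 6·20 - (4)² = 104.
  Sigma^{-1} = (1/det) · [[d, -b], [-b, a]] = [[0.1923, -0.0385],
 [-0.0385, 0.0577]].

Step 3 — form the quadratic (x - mu)^T · Sigma^{-1} · (x - mu):
  Sigma^{-1} · (x - mu) = (0.2308, -0.0962).
  (x - mu)^T · [Sigma^{-1} · (x - mu)] = (1)·(0.2308) + (-1)·(-0.0962) = 0.3269.

Step 4 — take square root: d = √(0.3269) ≈ 0.5718.

d(x, mu) = √(0.3269) ≈ 0.5718


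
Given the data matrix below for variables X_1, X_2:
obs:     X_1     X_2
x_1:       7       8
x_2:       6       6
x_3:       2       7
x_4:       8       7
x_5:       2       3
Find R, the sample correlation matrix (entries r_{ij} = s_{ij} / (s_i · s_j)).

Step 1 — column means:
  mean(X_1) = (7 + 6 + 2 + 8 + 2) / 5 = 25/5 = 5
  mean(X_2) = (8 + 6 + 7 + 7 + 3) / 5 = 31/5 = 6.2

Step 2 — sample variances and covariances s[i,j] = (1/(n-1)) · Σ_k (x_{k,i} - mean_i) · (x_{k,j} - mean_j), with n-1 = 4:
  s[X_1,X_1] = ((2)·(2) + (1)·(1) + (-3)·(-3) + (3)·(3) + (-3)·(-3)) / 4 = 32/4 = 8
  s[X_1,X_2] = ((2)·(1.8) + (1)·(-0.2) + (-3)·(0.8) + (3)·(0.8) + (-3)·(-3.2)) / 4 = 13/4 = 3.25
  s[X_2,X_2] = ((1.8)·(1.8) + (-0.2)·(-0.2) + (0.8)·(0.8) + (0.8)·(0.8) + (-3.2)·(-3.2)) / 4 = 14.8/4 = 3.7
  Sample standard deviations s_i = √(s[i,i]):
  s(X_1) = √(8) = 2.8284
  s(X_2) = √(3.7) = 1.9235

Step 3 — r_{ij} = s_{ij} / (s_i · s_j):
  r[X_1,X_1] = 1 (diagonal).
  r[X_1,X_2] = 3.25 / (2.8284 · 1.9235) = 3.25 / 5.4406 = 0.5974
  r[X_2,X_2] = 1 (diagonal).

R is symmetric with unit diagonal. Assembling:

R = [[1, 0.5974],
 [0.5974, 1]]


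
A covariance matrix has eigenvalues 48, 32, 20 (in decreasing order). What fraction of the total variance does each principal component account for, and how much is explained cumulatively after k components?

Step 1 — total variance = trace(Sigma) = Σ λ_i = 48 + 32 + 20 = 100.

Step 2 — fraction explained by component i = λ_i / Σ λ:
  PC1: 48/100 = 0.48
  PC2: 32/100 = 0.32
  PC3: 20/100 = 0.2

Step 3 — cumulative fraction after k components = (λ_1 + ... + λ_k) / Σ λ:
  k = 1: 48/100 = 0.48
  k = 2: (48 + 32)/100 = 80/100 = 0.8
  k = 3: (48 + 32 + 20)/100 = 100/100 = 1

Summary (fraction, with percent):

explained: PC1 0.48 (48%), PC2 0.32 (32%), PC3 0.2 (20%);  cumulative: 0.48, 0.8, 1


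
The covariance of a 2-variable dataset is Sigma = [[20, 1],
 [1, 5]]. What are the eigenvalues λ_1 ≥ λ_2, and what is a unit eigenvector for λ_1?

Step 1 — characteristic polynomial of 2×2 Sigma:
  det(Sigma - λI) = λ² - trace · λ + det = 0.
  trace = 20 + 5 = 25, det = 20·5 - (1)² = 99.
Step 2 — discriminant:
  Δ = trace² - 4·det = 625 - 396 = 229.
Step 3 — eigenvalues:
  λ = (trace ± √Δ)/2 = (25 ± 15.1327)/2,
  λ_1 = 20.0664,  λ_2 = 4.9336.

Step 4 — unit eigenvector for λ_1: solve (Sigma - λ_1 I)v = 0. First row:
  (20 - 20.0664)·v_x + (1)·v_y = 0, i.e. (-0.0664)·v_x + (1)·v_y = 0,
  so v ∝ (b, λ_1 - a) = (1, 0.0664) = u.
  ||u|| = √((1)² + (0.0664)²) = √(1.0044) ≈ 1.0022,
  v_1 = u/||u|| ≈ (0.9978, 0.0662) (||v_1|| = 1).

λ_1 = 20.0664,  λ_2 = 4.9336;  v_1 ≈ (0.9978, 0.0662)


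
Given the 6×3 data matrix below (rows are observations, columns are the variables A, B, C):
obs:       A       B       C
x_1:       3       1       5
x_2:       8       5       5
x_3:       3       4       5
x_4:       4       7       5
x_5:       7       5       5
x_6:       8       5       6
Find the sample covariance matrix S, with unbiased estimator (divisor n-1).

Step 1 — column means:
  mean(A) = (3 + 8 + 3 + 4 + 7 + 8) / 6 = 33/6 = 5.5
  mean(B) = (1 + 5 + 4 + 7 + 5 + 5) / 6 = 27/6 = 4.5
  mean(C) = (5 + 5 + 5 + 5 + 5 + 6) / 6 = 31/6 = 5.1667

Step 2 — sample covariance S[i,j] = (1/(n-1)) · Σ_k (x_{k,i} - mean_i) · (x_{k,j} - mean_j), with n-1 = 5.
  S[A,A] = ((-2.5)·(-2.5) + (2.5)·(2.5) + (-2.5)·(-2.5) + (-1.5)·(-1.5) + (1.5)·(1.5) + (2.5)·(2.5)) / 5 = 29.5/5 = 5.9
  S[A,B] = ((-2.5)·(-3.5) + (2.5)·(0.5) + (-2.5)·(-0.5) + (-1.5)·(2.5) + (1.5)·(0.5) + (2.5)·(0.5)) / 5 = 9.5/5 = 1.9
  S[A,C] = ((-2.5)·(-0.1667) + (2.5)·(-0.1667) + (-2.5)·(-0.1667) + (-1.5)·(-0.1667) + (1.5)·(-0.1667) + (2.5)·(0.8333)) / 5 = 2.5/5 = 0.5
  S[B,B] = ((-3.5)·(-3.5) + (0.5)·(0.5) + (-0.5)·(-0.5) + (2.5)·(2.5) + (0.5)·(0.5) + (0.5)·(0.5)) / 5 = 19.5/5 = 3.9
  S[B,C] = ((-3.5)·(-0.1667) + (0.5)·(-0.1667) + (-0.5)·(-0.1667) + (2.5)·(-0.1667) + (0.5)·(-0.1667) + (0.5)·(0.8333)) / 5 = 0.5/5 = 0.1
  S[C,C] = ((-0.1667)·(-0.1667) + (-0.1667)·(-0.1667) + (-0.1667)·(-0.1667) + (-0.1667)·(-0.1667) + (-0.1667)·(-0.1667) + (0.8333)·(0.8333)) / 5 = 0.8333/5 = 0.1667

S is symmetric (S[j,i] = S[i,j]). Assembling:

S = [[5.9, 1.9, 0.5],
 [1.9, 3.9, 0.1],
 [0.5, 0.1, 0.1667]]


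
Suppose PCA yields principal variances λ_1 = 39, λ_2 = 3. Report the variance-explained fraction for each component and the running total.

Step 1 — total variance = trace(Sigma) = Σ λ_i = 39 + 3 = 42.

Step 2 — fraction explained by component i = λ_i / Σ λ:
  PC1: 39/42 = 0.9286
  PC2: 3/42 = 0.0714

Step 3 — cumulative fraction after k components = (λ_1 + ... + λ_k) / Σ λ:
  k = 1: 39/42 = 0.9286
  k = 2: (39 + 3)/42 = 42/42 = 1

Summary (fraction, with percent):

explained: PC1 0.9286 (92.86%), PC2 0.0714 (7.14%);  cumulative: 0.9286, 1


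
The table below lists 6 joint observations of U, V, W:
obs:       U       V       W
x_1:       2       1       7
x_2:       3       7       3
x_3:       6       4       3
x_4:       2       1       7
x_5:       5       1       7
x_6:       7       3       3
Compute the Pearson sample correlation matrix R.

Step 1 — column means:
  mean(U) = (2 + 3 + 6 + 2 + 5 + 7) / 6 = 25/6 = 4.1667
  mean(V) = (1 + 7 + 4 + 1 + 1 + 3) / 6 = 17/6 = 2.8333
  mean(W) = (7 + 3 + 3 + 7 + 7 + 3) / 6 = 30/6 = 5

Step 2 — sample variances and covariances s[i,j] = (1/(n-1)) · Σ_k (x_{k,i} - mean_i) · (x_{k,j} - mean_j), with n-1 = 5:
  s[U,U] = ((-2.1667)·(-2.1667) + (-1.1667)·(-1.1667) + (1.8333)·(1.8333) + (-2.1667)·(-2.1667) + (0.8333)·(0.8333) + (2.8333)·(2.8333)) / 5 = 22.8333/5 = 4.5667
  s[U,V] = ((-2.1667)·(-1.8333) + (-1.1667)·(4.1667) + (1.8333)·(1.1667) + (-2.1667)·(-1.8333) + (0.8333)·(-1.8333) + (2.8333)·(0.1667)) / 5 = 4.1667/5 = 0.8333
  s[U,W] = ((-2.1667)·(2) + (-1.1667)·(-2) + (1.8333)·(-2) + (-2.1667)·(2) + (0.8333)·(2) + (2.8333)·(-2)) / 5 = -14/5 = -2.8
  s[V,V] = ((-1.8333)·(-1.8333) + (4.1667)·(4.1667) + (1.1667)·(1.1667) + (-1.8333)·(-1.8333) + (-1.8333)·(-1.8333) + (0.1667)·(0.1667)) / 5 = 28.8333/5 = 5.7667
  s[V,W] = ((-1.8333)·(2) + (4.1667)·(-2) + (1.1667)·(-2) + (-1.8333)·(2) + (-1.8333)·(2) + (0.1667)·(-2)) / 5 = -22/5 = -4.4
  s[W,W] = ((2)·(2) + (-2)·(-2) + (-2)·(-2) + (2)·(2) + (2)·(2) + (-2)·(-2)) / 5 = 24/5 = 4.8
  Sample standard deviations s_i = √(s[i,i]):
  s(U) = √(4.5667) = 2.137
  s(V) = √(5.7667) = 2.4014
  s(W) = √(4.8) = 2.1909

Step 3 — r_{ij} = s_{ij} / (s_i · s_j):
  r[U,U] = 1 (diagonal).
  r[U,V] = 0.8333 / (2.137 · 2.4014) = 0.8333 / 5.1317 = 0.1624
  r[U,W] = -2.8 / (2.137 · 2.1909) = -2.8 / 4.6819 = -0.5981
  r[V,V] = 1 (diagonal).
  r[V,W] = -4.4 / (2.4014 · 2.1909) = -4.4 / 5.2612 = -0.8363
  r[W,W] = 1 (diagonal).

R is symmetric with unit diagonal. Assembling:

R = [[1, 0.1624, -0.5981],
 [0.1624, 1, -0.8363],
 [-0.5981, -0.8363, 1]]


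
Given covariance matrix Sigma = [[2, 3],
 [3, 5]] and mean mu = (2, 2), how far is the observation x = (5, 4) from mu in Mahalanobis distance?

Step 1 — centre the observation: (x - mu) = (3, 2).

Step 2 — invert Sigma. det(Sigma) = 2·5 - (3)² = 1.
  Sigma^{-1} = (1/det) · [[d, -b], [-b, a]] = [[5, -3],
 [-3, 2]].

Step 3 — form the quadratic (x - mu)^T · Sigma^{-1} · (x - mu):
  Sigma^{-1} · (x - mu) = (9, -5).
  (x - mu)^T · [Sigma^{-1} · (x - mu)] = (3)·(9) + (2)·(-5) = 17.

Step 4 — take square root: d = √(17) ≈ 4.1231.

d(x, mu) = √(17) ≈ 4.1231


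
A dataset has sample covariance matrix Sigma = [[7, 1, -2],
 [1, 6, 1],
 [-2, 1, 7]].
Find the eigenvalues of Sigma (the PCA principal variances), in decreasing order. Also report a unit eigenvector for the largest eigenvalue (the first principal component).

Step 1 — characteristic polynomial p(λ) = det(λI - Sigma) = λ³ - tr·λ² + c_1·λ - det, where tr = trace, c_1 = sum of the principal 2×2 minors, det = det(Sigma):
  tr = 7 + 6 + 7 = 20,
  c_1 = (7·6 - (1)²) + (7·7 - (-2)²) + (6·7 - (1)²) = 41 + 45 + 41 = 127,
  det = 7·(6·7 - (1)²) - (1)·((1)·7 - (1)·(-2)) + (-2)·((1)·(1) - 6·(-2)) = 7·(41) - (1)·(9) + (-2)·(13) = 252.
  So p(λ) = λ³ - 20λ² + 127λ - 252.
Step 2 — look for an integer root (rational root theorem: any rational root is an integer divisor of 252). Testing λ = 4:
  p(4) = 64 - 320 + 508 - 252 = 0  ✓
  Dividing out (λ - 4): p(λ) = (λ - 4)(λ² - 16λ + 63).
Step 3 — remaining eigenvalues from the quadratic λ² - 16λ + 63 = 0:
  Δ = 16² - 4·63 = 256 - 252 = 4,  λ = (16 ± √4)/2 = (16 ± 2)/2 = 9 or 7.
  Sorted: λ_1 = 9,  λ_2 = 7,  λ_3 = 4  (check: sum = 20 = tr ✓).

Step 4 — unit eigenvector for λ_1 = 9: v spans the null space of (Sigma - λ_1 I), whose rows are
  r_1 = (-2, 1, -2),  r_2 = (1, -3, 1),  r_3 = (-2, 1, -2).
  v is orthogonal to every row, so take v ∝ r_1 × r_2 = ((1)·(1) - (-2)·(-3), (-2)·(1) - (-2)·(1), (-2)·(-3) - (1)·(1)) = (-5, 0, 5).
  Rescale (divide by 5; multiply by -1 so the first nonzero entry is positive): u = (1, 0, -1).
  ||u|| = √((1)² + (0)² + (-1)²) = √(2) ≈ 1.4142,  v_1 = u/||u|| ≈ (0.7071, 0, -0.7071) (||v_1|| = 1).

λ_1 = 9,  λ_2 = 7,  λ_3 = 4;  v_1 ≈ (0.7071, 0, -0.7071)


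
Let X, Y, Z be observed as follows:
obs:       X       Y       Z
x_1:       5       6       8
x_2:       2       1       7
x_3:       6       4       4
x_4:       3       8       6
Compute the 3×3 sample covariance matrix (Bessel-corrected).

Step 1 — column means:
  mean(X) = (5 + 2 + 6 + 3) / 4 = 16/4 = 4
  mean(Y) = (6 + 1 + 4 + 8) / 4 = 19/4 = 4.75
  mean(Z) = (8 + 7 + 4 + 6) / 4 = 25/4 = 6.25

Step 2 — sample covariance S[i,j] = (1/(n-1)) · Σ_k (x_{k,i} - mean_i) · (x_{k,j} - mean_j), with n-1 = 3.
  S[X,X] = ((1)·(1) + (-2)·(-2) + (2)·(2) + (-1)·(-1)) / 3 = 10/3 = 3.3333
  S[X,Y] = ((1)·(1.25) + (-2)·(-3.75) + (2)·(-0.75) + (-1)·(3.25)) / 3 = 4/3 = 1.3333
  S[X,Z] = ((1)·(1.75) + (-2)·(0.75) + (2)·(-2.25) + (-1)·(-0.25)) / 3 = -4/3 = -1.3333
  S[Y,Y] = ((1.25)·(1.25) + (-3.75)·(-3.75) + (-0.75)·(-0.75) + (3.25)·(3.25)) / 3 = 26.75/3 = 8.9167
  S[Y,Z] = ((1.25)·(1.75) + (-3.75)·(0.75) + (-0.75)·(-2.25) + (3.25)·(-0.25)) / 3 = 0.25/3 = 0.0833
  S[Z,Z] = ((1.75)·(1.75) + (0.75)·(0.75) + (-2.25)·(-2.25) + (-0.25)·(-0.25)) / 3 = 8.75/3 = 2.9167

S is symmetric (S[j,i] = S[i,j]). Assembling:

S = [[3.3333, 1.3333, -1.3333],
 [1.3333, 8.9167, 0.0833],
 [-1.3333, 0.0833, 2.9167]]


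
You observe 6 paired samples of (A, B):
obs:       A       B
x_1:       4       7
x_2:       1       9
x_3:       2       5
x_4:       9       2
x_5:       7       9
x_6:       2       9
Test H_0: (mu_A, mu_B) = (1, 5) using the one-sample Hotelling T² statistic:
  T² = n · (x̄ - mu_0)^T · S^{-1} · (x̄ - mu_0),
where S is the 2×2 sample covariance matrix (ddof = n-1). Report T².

Step 1 — sample mean vector:
  mean(A) = (4 + 1 + 2 + 9 + 7 + 2) / 6 = 25/6 = 4.1667
  mean(B) = (7 + 9 + 5 + 2 + 9 + 9) / 6 = 41/6 = 6.8333
  x̄ = (4.1667, 6.8333),  deviation x̄ - mu_0 = (4.1667, 6.8333) - (1, 5) = (3.1667, 1.8333).

Step 2 — sample covariance matrix, S[i,j] = (1/(n-1)) · Σ_k (x_{k,i} - mean_i) · (x_{k,j} - mean_j), divisor n-1 = 5:
  S[A,A] = ((-0.1667)·(-0.1667) + (-3.1667)·(-3.1667) + (-2.1667)·(-2.1667) + (4.8333)·(4.8333) + (2.8333)·(2.8333) + (-2.1667)·(-2.1667)) / 5 = 50.8333/5 = 10.1667
  S[A,B] = ((-0.1667)·(0.1667) + (-3.1667)·(2.1667) + (-2.1667)·(-1.8333) + (4.8333)·(-4.8333) + (2.8333)·(2.1667) + (-2.1667)·(2.1667)) / 5 = -24.8333/5 = -4.9667
  S[B,B] = ((0.1667)·(0.1667) + (2.1667)·(2.1667) + (-1.8333)·(-1.8333) + (-4.8333)·(-4.8333) + (2.1667)·(2.1667) + (2.1667)·(2.1667)) / 5 = 40.8333/5 = 8.1667
  S = [[10.1667, -4.9667],
 [-4.9667, 8.1667]].

Step 3 — invert S. det(S) = 10.1667·8.1667 - (-4.9667)² = 58.36.
  S^{-1} = (1/det) · [[d, -b], [-b, a]] = [[0.1399, 0.0851],
 [0.0851, 0.1742]].

Step 4 — quadratic form (x̄ - mu_0)^T · S^{-1} · (x̄ - mu_0):
  S^{-1} · (x̄ - mu_0) = (0.5992, 0.5889),
  (x̄ - mu_0)^T · [...] = (3.1667)·(0.5992) + (1.8333)·(0.5889) = 2.9769.

Step 5 — scale by n: T² = 6 · 2.9769 = 17.8615.

T² ≈ 17.8615


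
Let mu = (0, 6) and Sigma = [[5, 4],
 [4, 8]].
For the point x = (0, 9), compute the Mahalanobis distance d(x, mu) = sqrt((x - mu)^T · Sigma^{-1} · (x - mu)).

Step 1 — centre the observation: (x - mu) = (0, 3).

Step 2 — invert Sigma. det(Sigma) = 5·8 - (4)² = 24.
  Sigma^{-1} = (1/det) · [[d, -b], [-b, a]] = [[0.3333, -0.1667],
 [-0.1667, 0.2083]].

Step 3 — form the quadratic (x - mu)^T · Sigma^{-1} · (x - mu):
  Sigma^{-1} · (x - mu) = (-0.5, 0.625).
  (x - mu)^T · [Sigma^{-1} · (x - mu)] = (0)·(-0.5) + (3)·(0.625) = 1.875.

Step 4 — take square root: d = √(1.875) ≈ 1.3693.

d(x, mu) = √(1.875) ≈ 1.3693


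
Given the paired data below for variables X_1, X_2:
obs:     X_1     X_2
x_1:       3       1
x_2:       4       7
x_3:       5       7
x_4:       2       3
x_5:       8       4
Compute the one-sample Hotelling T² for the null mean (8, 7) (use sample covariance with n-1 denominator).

Step 1 — sample mean vector:
  mean(X_1) = (3 + 4 + 5 + 2 + 8) / 5 = 22/5 = 4.4
  mean(X_2) = (1 + 7 + 7 + 3 + 4) / 5 = 22/5 = 4.4
  x̄ = (4.4, 4.4),  deviation x̄ - mu_0 = (4.4, 4.4) - (8, 7) = (-3.6, -2.6).

Step 2 — sample covariance matrix, S[i,j] = (1/(n-1)) · Σ_k (x_{k,i} - mean_i) · (x_{k,j} - mean_j), divisor n-1 = 4:
  S[X_1,X_1] = ((-1.4)·(-1.4) + (-0.4)·(-0.4) + (0.6)·(0.6) + (-2.4)·(-2.4) + (3.6)·(3.6)) / 4 = 21.2/4 = 5.3
  S[X_1,X_2] = ((-1.4)·(-3.4) + (-0.4)·(2.6) + (0.6)·(2.6) + (-2.4)·(-1.4) + (3.6)·(-0.4)) / 4 = 7.2/4 = 1.8
  S[X_2,X_2] = ((-3.4)·(-3.4) + (2.6)·(2.6) + (2.6)·(2.6) + (-1.4)·(-1.4) + (-0.4)·(-0.4)) / 4 = 27.2/4 = 6.8
  S = [[5.3, 1.8],
 [1.8, 6.8]].

Step 3 — invert S. det(S) = 5.3·6.8 - (1.8)² = 32.8.
  S^{-1} = (1/det) · [[d, -b], [-b, a]] = [[0.2073, -0.0549],
 [-0.0549, 0.1616]].

Step 4 — quadratic form (x̄ - mu_0)^T · S^{-1} · (x̄ - mu_0):
  S^{-1} · (x̄ - mu_0) = (-0.6037, -0.2226),
  (x̄ - mu_0)^T · [...] = (-3.6)·(-0.6037) + (-2.6)·(-0.2226) = 2.7518.

Step 5 — scale by n: T² = 5 · 2.7518 = 13.7591.

T² ≈ 13.7591


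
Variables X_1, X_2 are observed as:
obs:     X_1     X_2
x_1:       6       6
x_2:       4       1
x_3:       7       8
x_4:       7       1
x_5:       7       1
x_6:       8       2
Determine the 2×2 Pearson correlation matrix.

Step 1 — column means:
  mean(X_1) = (6 + 4 + 7 + 7 + 7 + 8) / 6 = 39/6 = 6.5
  mean(X_2) = (6 + 1 + 8 + 1 + 1 + 2) / 6 = 19/6 = 3.1667

Step 2 — sample variances and covariances s[i,j] = (1/(n-1)) · Σ_k (x_{k,i} - mean_i) · (x_{k,j} - mean_j), with n-1 = 5:
  s[X_1,X_1] = ((-0.5)·(-0.5) + (-2.5)·(-2.5) + (0.5)·(0.5) + (0.5)·(0.5) + (0.5)·(0.5) + (1.5)·(1.5)) / 5 = 9.5/5 = 1.9
  s[X_1,X_2] = ((-0.5)·(2.8333) + (-2.5)·(-2.1667) + (0.5)·(4.8333) + (0.5)·(-2.1667) + (0.5)·(-2.1667) + (1.5)·(-1.1667)) / 5 = 2.5/5 = 0.5
  s[X_2,X_2] = ((2.8333)·(2.8333) + (-2.1667)·(-2.1667) + (4.8333)·(4.8333) + (-2.1667)·(-2.1667) + (-2.1667)·(-2.1667) + (-1.1667)·(-1.1667)) / 5 = 46.8333/5 = 9.3667
  Sample standard deviations s_i = √(s[i,i]):
  s(X_1) = √(1.9) = 1.3784
  s(X_2) = √(9.3667) = 3.0605

Step 3 — r_{ij} = s_{ij} / (s_i · s_j):
  r[X_1,X_1] = 1 (diagonal).
  r[X_1,X_2] = 0.5 / (1.3784 · 3.0605) = 0.5 / 4.2186 = 0.1185
  r[X_2,X_2] = 1 (diagonal).

R is symmetric with unit diagonal. Assembling:

R = [[1, 0.1185],
 [0.1185, 1]]


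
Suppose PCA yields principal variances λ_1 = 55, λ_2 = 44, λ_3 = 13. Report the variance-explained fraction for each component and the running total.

Step 1 — total variance = trace(Sigma) = Σ λ_i = 55 + 44 + 13 = 112.

Step 2 — fraction explained by component i = λ_i / Σ λ:
  PC1: 55/112 = 0.4911
  PC2: 44/112 = 0.3929
  PC3: 13/112 = 0.1161

Step 3 — cumulative fraction after k components = (λ_1 + ... + λ_k) / Σ λ:
  k = 1: 55/112 = 0.4911
  k = 2: (55 + 44)/112 = 99/112 = 0.8839
  k = 3: (55 + 44 + 13)/112 = 112/112 = 1

Summary (fraction, with percent):

explained: PC1 0.4911 (49.11%), PC2 0.3929 (39.29%), PC3 0.1161 (11.61%);  cumulative: 0.4911, 0.8839, 1


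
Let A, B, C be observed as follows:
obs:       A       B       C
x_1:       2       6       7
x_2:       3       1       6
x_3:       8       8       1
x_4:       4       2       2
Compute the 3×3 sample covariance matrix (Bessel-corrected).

Step 1 — column means:
  mean(A) = (2 + 3 + 8 + 4) / 4 = 17/4 = 4.25
  mean(B) = (6 + 1 + 8 + 2) / 4 = 17/4 = 4.25
  mean(C) = (7 + 6 + 1 + 2) / 4 = 16/4 = 4

Step 2 — sample covariance S[i,j] = (1/(n-1)) · Σ_k (x_{k,i} - mean_i) · (x_{k,j} - mean_j), with n-1 = 3.
  S[A,A] = ((-2.25)·(-2.25) + (-1.25)·(-1.25) + (3.75)·(3.75) + (-0.25)·(-0.25)) / 3 = 20.75/3 = 6.9167
  S[A,B] = ((-2.25)·(1.75) + (-1.25)·(-3.25) + (3.75)·(3.75) + (-0.25)·(-2.25)) / 3 = 14.75/3 = 4.9167
  S[A,C] = ((-2.25)·(3) + (-1.25)·(2) + (3.75)·(-3) + (-0.25)·(-2)) / 3 = -20/3 = -6.6667
  S[B,B] = ((1.75)·(1.75) + (-3.25)·(-3.25) + (3.75)·(3.75) + (-2.25)·(-2.25)) / 3 = 32.75/3 = 10.9167
  S[B,C] = ((1.75)·(3) + (-3.25)·(2) + (3.75)·(-3) + (-2.25)·(-2)) / 3 = -8/3 = -2.6667
  S[C,C] = ((3)·(3) + (2)·(2) + (-3)·(-3) + (-2)·(-2)) / 3 = 26/3 = 8.6667

S is symmetric (S[j,i] = S[i,j]). Assembling:

S = [[6.9167, 4.9167, -6.6667],
 [4.9167, 10.9167, -2.6667],
 [-6.6667, -2.6667, 8.6667]]


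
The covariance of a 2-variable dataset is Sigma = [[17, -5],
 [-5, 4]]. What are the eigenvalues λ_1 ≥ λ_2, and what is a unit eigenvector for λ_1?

Step 1 — characteristic polynomial of 2×2 Sigma:
  det(Sigma - λI) = λ² - trace · λ + det = 0.
  trace = 17 + 4 = 21, det = 17·4 - (-5)² = 43.
Step 2 — discriminant:
  Δ = trace² - 4·det = 441 - 172 = 269.
Step 3 — eigenvalues:
  λ = (trace ± √Δ)/2 = (21 ± 16.4012)/2,
  λ_1 = 18.7006,  λ_2 = 2.2994.

Step 4 — unit eigenvector for λ_1: solve (Sigma - λ_1 I)v = 0. First row:
  (17 - 18.7006)·v_x + (-5)·v_y = 0, i.e. (-1.7006)·v_x + (-5)·v_y = 0,
  so v ∝ (b, λ_1 - a) = (-5, 1.7006); multiply by -1 so the first entry is positive: u = (5, -1.7006).
  ||u|| = √((5)² + (-1.7006)²) = √(27.8921) ≈ 5.2813,
  v_1 = u/||u|| ≈ (0.9467, -0.322) (||v_1|| = 1).

λ_1 = 18.7006,  λ_2 = 2.2994;  v_1 ≈ (0.9467, -0.322)


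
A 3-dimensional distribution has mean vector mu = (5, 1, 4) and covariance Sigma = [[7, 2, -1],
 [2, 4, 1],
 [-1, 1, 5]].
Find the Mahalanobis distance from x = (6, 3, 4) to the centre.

Step 1 — centre the observation: (x - mu) = (1, 2, 0).

Step 2 — invert Sigma (cofactor / det for 3×3, or solve directly):
  Sigma^{-1} = [[0.181, -0.1048, 0.0571],
 [-0.1048, 0.3238, -0.0857],
 [0.0571, -0.0857, 0.2286]].

Step 3 — form the quadratic (x - mu)^T · Sigma^{-1} · (x - mu):
  Sigma^{-1} · (x - mu) = (-0.0286, 0.5429, -0.1143).
  (x - mu)^T · [Sigma^{-1} · (x - mu)] = (1)·(-0.0286) + (2)·(0.5429) + (0)·(-0.1143) = 1.0571.

Step 4 — take square root: d = √(1.0571) ≈ 1.0282.

d(x, mu) = √(1.0571) ≈ 1.0282


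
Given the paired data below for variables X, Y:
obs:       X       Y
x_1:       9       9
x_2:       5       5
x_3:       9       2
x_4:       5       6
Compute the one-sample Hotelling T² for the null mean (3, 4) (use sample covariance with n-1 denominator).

Step 1 — sample mean vector:
  mean(X) = (9 + 5 + 9 + 5) / 4 = 28/4 = 7
  mean(Y) = (9 + 5 + 2 + 6) / 4 = 22/4 = 5.5
  x̄ = (7, 5.5),  deviation x̄ - mu_0 = (7, 5.5) - (3, 4) = (4, 1.5).

Step 2 — sample covariance matrix, S[i,j] = (1/(n-1)) · Σ_k (x_{k,i} - mean_i) · (x_{k,j} - mean_j), divisor n-1 = 3:
  S[X,X] = ((2)·(2) + (-2)·(-2) + (2)·(2) + (-2)·(-2)) / 3 = 16/3 = 5.3333
  S[X,Y] = ((2)·(3.5) + (-2)·(-0.5) + (2)·(-3.5) + (-2)·(0.5)) / 3 = 0/3 = 0
  S[Y,Y] = ((3.5)·(3.5) + (-0.5)·(-0.5) + (-3.5)·(-3.5) + (0.5)·(0.5)) / 3 = 25/3 = 8.3333
  S = [[5.3333, 0],
 [0, 8.3333]].

Step 3 — invert S. det(S) = 5.3333·8.3333 - (0)² = 44.4444.
  S^{-1} = (1/det) · [[d, -b], [-b, a]] = [[0.1875, 0],
 [0, 0.12]].

Step 4 — quadratic form (x̄ - mu_0)^T · S^{-1} · (x̄ - mu_0):
  S^{-1} · (x̄ - mu_0) = (0.75, 0.18),
  (x̄ - mu_0)^T · [...] = (4)·(0.75) + (1.5)·(0.18) = 3.27.

Step 5 — scale by n: T² = 4 · 3.27 = 13.08.

T² ≈ 13.08


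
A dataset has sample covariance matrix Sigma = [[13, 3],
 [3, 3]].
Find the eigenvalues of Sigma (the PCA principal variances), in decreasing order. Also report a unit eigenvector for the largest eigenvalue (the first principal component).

Step 1 — characteristic polynomial of 2×2 Sigma:
  det(Sigma - λI) = λ² - trace · λ + det = 0.
  trace = 13 + 3 = 16, det = 13·3 - (3)² = 30.
Step 2 — discriminant:
  Δ = trace² - 4·det = 256 - 120 = 136.
Step 3 — eigenvalues:
  λ = (trace ± √Δ)/2 = (16 ± 11.6619)/2,
  λ_1 = 13.831,  λ_2 = 2.169.

Step 4 — unit eigenvector for λ_1: solve (Sigma - λ_1 I)v = 0. First row:
  (13 - 13.831)·v_x + (3)·v_y = 0, i.e. (-0.831)·v_x + (3)·v_y = 0,
  so v ∝ (b, λ_1 - a) = (3, 0.831) = u.
  ||u|| = √((3)² + (0.831)²) = √(9.6905) ≈ 3.113,
  v_1 = u/||u|| ≈ (0.9637, 0.2669) (||v_1|| = 1).

λ_1 = 13.831,  λ_2 = 2.169;  v_1 ≈ (0.9637, 0.2669)


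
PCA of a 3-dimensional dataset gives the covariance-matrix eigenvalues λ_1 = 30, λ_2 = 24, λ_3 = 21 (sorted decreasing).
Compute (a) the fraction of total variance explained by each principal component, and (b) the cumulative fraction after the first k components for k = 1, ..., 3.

Step 1 — total variance = trace(Sigma) = Σ λ_i = 30 + 24 + 21 = 75.

Step 2 — fraction explained by component i = λ_i / Σ λ:
  PC1: 30/75 = 0.4
  PC2: 24/75 = 0.32
  PC3: 21/75 = 0.28

Step 3 — cumulative fraction after k components = (λ_1 + ... + λ_k) / Σ λ:
  k = 1: 30/75 = 0.4
  k = 2: (30 + 24)/75 = 54/75 = 0.72
  k = 3: (30 + 24 + 21)/75 = 75/75 = 1

Summary (fraction, with percent):

explained: PC1 0.4 (40%), PC2 0.32 (32%), PC3 0.28 (28%);  cumulative: 0.4, 0.72, 1


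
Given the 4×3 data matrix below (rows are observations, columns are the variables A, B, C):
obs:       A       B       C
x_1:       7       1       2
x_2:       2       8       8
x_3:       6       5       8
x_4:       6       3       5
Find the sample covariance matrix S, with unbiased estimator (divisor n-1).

Step 1 — column means:
  mean(A) = (7 + 2 + 6 + 6) / 4 = 21/4 = 5.25
  mean(B) = (1 + 8 + 5 + 3) / 4 = 17/4 = 4.25
  mean(C) = (2 + 8 + 8 + 5) / 4 = 23/4 = 5.75

Step 2 — sample covariance S[i,j] = (1/(n-1)) · Σ_k (x_{k,i} - mean_i) · (x_{k,j} - mean_j), with n-1 = 3.
  S[A,A] = ((1.75)·(1.75) + (-3.25)·(-3.25) + (0.75)·(0.75) + (0.75)·(0.75)) / 3 = 14.75/3 = 4.9167
  S[A,B] = ((1.75)·(-3.25) + (-3.25)·(3.75) + (0.75)·(0.75) + (0.75)·(-1.25)) / 3 = -18.25/3 = -6.0833
  S[A,C] = ((1.75)·(-3.75) + (-3.25)·(2.25) + (0.75)·(2.25) + (0.75)·(-0.75)) / 3 = -12.75/3 = -4.25
  S[B,B] = ((-3.25)·(-3.25) + (3.75)·(3.75) + (0.75)·(0.75) + (-1.25)·(-1.25)) / 3 = 26.75/3 = 8.9167
  S[B,C] = ((-3.25)·(-3.75) + (3.75)·(2.25) + (0.75)·(2.25) + (-1.25)·(-0.75)) / 3 = 23.25/3 = 7.75
  S[C,C] = ((-3.75)·(-3.75) + (2.25)·(2.25) + (2.25)·(2.25) + (-0.75)·(-0.75)) / 3 = 24.75/3 = 8.25

S is symmetric (S[j,i] = S[i,j]). Assembling:

S = [[4.9167, -6.0833, -4.25],
 [-6.0833, 8.9167, 7.75],
 [-4.25, 7.75, 8.25]]


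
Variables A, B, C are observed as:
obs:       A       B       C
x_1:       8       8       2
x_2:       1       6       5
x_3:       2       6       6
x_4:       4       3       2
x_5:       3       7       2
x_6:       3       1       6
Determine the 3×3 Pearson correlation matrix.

Step 1 — column means:
  mean(A) = (8 + 1 + 2 + 4 + 3 + 3) / 6 = 21/6 = 3.5
  mean(B) = (8 + 6 + 6 + 3 + 7 + 1) / 6 = 31/6 = 5.1667
  mean(C) = (2 + 5 + 6 + 2 + 2 + 6) / 6 = 23/6 = 3.8333

Step 2 — sample variances and covariances s[i,j] = (1/(n-1)) · Σ_k (x_{k,i} - mean_i) · (x_{k,j} - mean_j), with n-1 = 5:
  s[A,A] = ((4.5)·(4.5) + (-2.5)·(-2.5) + (-1.5)·(-1.5) + (0.5)·(0.5) + (-0.5)·(-0.5) + (-0.5)·(-0.5)) / 5 = 29.5/5 = 5.9
  s[A,B] = ((4.5)·(2.8333) + (-2.5)·(0.8333) + (-1.5)·(0.8333) + (0.5)·(-2.1667) + (-0.5)·(1.8333) + (-0.5)·(-4.1667)) / 5 = 9.5/5 = 1.9
  s[A,C] = ((4.5)·(-1.8333) + (-2.5)·(1.1667) + (-1.5)·(2.1667) + (0.5)·(-1.8333) + (-0.5)·(-1.8333) + (-0.5)·(2.1667)) / 5 = -15.5/5 = -3.1
  s[B,B] = ((2.8333)·(2.8333) + (0.8333)·(0.8333) + (0.8333)·(0.8333) + (-2.1667)·(-2.1667) + (1.8333)·(1.8333) + (-4.1667)·(-4.1667)) / 5 = 34.8333/5 = 6.9667
  s[B,C] = ((2.8333)·(-1.8333) + (0.8333)·(1.1667) + (0.8333)·(2.1667) + (-2.1667)·(-1.8333) + (1.8333)·(-1.8333) + (-4.1667)·(2.1667)) / 5 = -10.8333/5 = -2.1667
  s[C,C] = ((-1.8333)·(-1.8333) + (1.1667)·(1.1667) + (2.1667)·(2.1667) + (-1.8333)·(-1.8333) + (-1.8333)·(-1.8333) + (2.1667)·(2.1667)) / 5 = 20.8333/5 = 4.1667
  Sample standard deviations s_i = √(s[i,i]):
  s(A) = √(5.9) = 2.429
  s(B) = √(6.9667) = 2.6394
  s(C) = √(4.1667) = 2.0412

Step 3 — r_{ij} = s_{ij} / (s_i · s_j):
  r[A,A] = 1 (diagonal).
  r[A,B] = 1.9 / (2.429 · 2.6394) = 1.9 / 6.4112 = 0.2964
  r[A,C] = -3.1 / (2.429 · 2.0412) = -3.1 / 4.9582 = -0.6252
  r[B,B] = 1 (diagonal).
  r[B,C] = -2.1667 / (2.6394 · 2.0412) = -2.1667 / 5.3877 = -0.4021
  r[C,C] = 1 (diagonal).

R is symmetric with unit diagonal. Assembling:

R = [[1, 0.2964, -0.6252],
 [0.2964, 1, -0.4021],
 [-0.6252, -0.4021, 1]]


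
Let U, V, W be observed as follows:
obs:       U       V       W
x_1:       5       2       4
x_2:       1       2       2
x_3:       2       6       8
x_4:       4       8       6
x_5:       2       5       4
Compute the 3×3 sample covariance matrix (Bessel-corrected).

Step 1 — column means:
  mean(U) = (5 + 1 + 2 + 4 + 2) / 5 = 14/5 = 2.8
  mean(V) = (2 + 2 + 6 + 8 + 5) / 5 = 23/5 = 4.6
  mean(W) = (4 + 2 + 8 + 6 + 4) / 5 = 24/5 = 4.8

Step 2 — sample covariance S[i,j] = (1/(n-1)) · Σ_k (x_{k,i} - mean_i) · (x_{k,j} - mean_j), with n-1 = 4.
  S[U,U] = ((2.2)·(2.2) + (-1.8)·(-1.8) + (-0.8)·(-0.8) + (1.2)·(1.2) + (-0.8)·(-0.8)) / 4 = 10.8/4 = 2.7
  S[U,V] = ((2.2)·(-2.6) + (-1.8)·(-2.6) + (-0.8)·(1.4) + (1.2)·(3.4) + (-0.8)·(0.4)) / 4 = 1.6/4 = 0.4
  S[U,W] = ((2.2)·(-0.8) + (-1.8)·(-2.8) + (-0.8)·(3.2) + (1.2)·(1.2) + (-0.8)·(-0.8)) / 4 = 2.8/4 = 0.7
  S[V,V] = ((-2.6)·(-2.6) + (-2.6)·(-2.6) + (1.4)·(1.4) + (3.4)·(3.4) + (0.4)·(0.4)) / 4 = 27.2/4 = 6.8
  S[V,W] = ((-2.6)·(-0.8) + (-2.6)·(-2.8) + (1.4)·(3.2) + (3.4)·(1.2) + (0.4)·(-0.8)) / 4 = 17.6/4 = 4.4
  S[W,W] = ((-0.8)·(-0.8) + (-2.8)·(-2.8) + (3.2)·(3.2) + (1.2)·(1.2) + (-0.8)·(-0.8)) / 4 = 20.8/4 = 5.2

S is symmetric (S[j,i] = S[i,j]). Assembling:

S = [[2.7, 0.4, 0.7],
 [0.4, 6.8, 4.4],
 [0.7, 4.4, 5.2]]


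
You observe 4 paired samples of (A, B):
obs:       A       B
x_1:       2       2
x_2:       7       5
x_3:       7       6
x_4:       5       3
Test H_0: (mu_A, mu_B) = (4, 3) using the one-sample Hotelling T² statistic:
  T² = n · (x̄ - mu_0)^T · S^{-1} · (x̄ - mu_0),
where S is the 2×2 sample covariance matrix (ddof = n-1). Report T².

Step 1 — sample mean vector:
  mean(A) = (2 + 7 + 7 + 5) / 4 = 21/4 = 5.25
  mean(B) = (2 + 5 + 6 + 3) / 4 = 16/4 = 4
  x̄ = (5.25, 4),  deviation x̄ - mu_0 = (5.25, 4) - (4, 3) = (1.25, 1).

Step 2 — sample covariance matrix, S[i,j] = (1/(n-1)) · Σ_k (x_{k,i} - mean_i) · (x_{k,j} - mean_j), divisor n-1 = 3:
  S[A,A] = ((-3.25)·(-3.25) + (1.75)·(1.75) + (1.75)·(1.75) + (-0.25)·(-0.25)) / 3 = 16.75/3 = 5.5833
  S[A,B] = ((-3.25)·(-2) + (1.75)·(1) + (1.75)·(2) + (-0.25)·(-1)) / 3 = 12/3 = 4
  S[B,B] = ((-2)·(-2) + (1)·(1) + (2)·(2) + (-1)·(-1)) / 3 = 10/3 = 3.3333
  S = [[5.5833, 4],
 [4, 3.3333]].

Step 3 — invert S. det(S) = 5.5833·3.3333 - (4)² = 2.6111.
  S^{-1} = (1/det) · [[d, -b], [-b, a]] = [[1.2766, -1.5319],
 [-1.5319, 2.1383]].

Step 4 — quadratic form (x̄ - mu_0)^T · S^{-1} · (x̄ - mu_0):
  S^{-1} · (x̄ - mu_0) = (0.0638, 0.2234),
  (x̄ - mu_0)^T · [...] = (1.25)·(0.0638) + (1)·(0.2234) = 0.3032.

Step 5 — scale by n: T² = 4 · 0.3032 = 1.2128.

T² ≈ 1.2128


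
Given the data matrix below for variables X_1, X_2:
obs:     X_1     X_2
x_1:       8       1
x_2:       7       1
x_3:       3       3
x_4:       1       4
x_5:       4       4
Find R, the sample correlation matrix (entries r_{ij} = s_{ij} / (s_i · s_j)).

Step 1 — column means:
  mean(X_1) = (8 + 7 + 3 + 1 + 4) / 5 = 23/5 = 4.6
  mean(X_2) = (1 + 1 + 3 + 4 + 4) / 5 = 13/5 = 2.6

Step 2 — sample variances and covariances s[i,j] = (1/(n-1)) · Σ_k (x_{k,i} - mean_i) · (x_{k,j} - mean_j), with n-1 = 4:
  s[X_1,X_1] = ((3.4)·(3.4) + (2.4)·(2.4) + (-1.6)·(-1.6) + (-3.6)·(-3.6) + (-0.6)·(-0.6)) / 4 = 33.2/4 = 8.3
  s[X_1,X_2] = ((3.4)·(-1.6) + (2.4)·(-1.6) + (-1.6)·(0.4) + (-3.6)·(1.4) + (-0.6)·(1.4)) / 4 = -15.8/4 = -3.95
  s[X_2,X_2] = ((-1.6)·(-1.6) + (-1.6)·(-1.6) + (0.4)·(0.4) + (1.4)·(1.4) + (1.4)·(1.4)) / 4 = 9.2/4 = 2.3
  Sample standard deviations s_i = √(s[i,i]):
  s(X_1) = √(8.3) = 2.881
  s(X_2) = √(2.3) = 1.5166

Step 3 — r_{ij} = s_{ij} / (s_i · s_j):
  r[X_1,X_1] = 1 (diagonal).
  r[X_1,X_2] = -3.95 / (2.881 · 1.5166) = -3.95 / 4.3692 = -0.9041
  r[X_2,X_2] = 1 (diagonal).

R is symmetric with unit diagonal. Assembling:

R = [[1, -0.9041],
 [-0.9041, 1]]


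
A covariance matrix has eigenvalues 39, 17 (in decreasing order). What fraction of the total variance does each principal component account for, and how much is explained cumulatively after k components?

Step 1 — total variance = trace(Sigma) = Σ λ_i = 39 + 17 = 56.

Step 2 — fraction explained by component i = λ_i / Σ λ:
  PC1: 39/56 = 0.6964
  PC2: 17/56 = 0.3036

Step 3 — cumulative fraction after k components = (λ_1 + ... + λ_k) / Σ λ:
  k = 1: 39/56 = 0.6964
  k = 2: (39 + 17)/56 = 56/56 = 1

Summary (fraction, with percent):

explained: PC1 0.6964 (69.64%), PC2 0.3036 (30.36%);  cumulative: 0.6964, 1


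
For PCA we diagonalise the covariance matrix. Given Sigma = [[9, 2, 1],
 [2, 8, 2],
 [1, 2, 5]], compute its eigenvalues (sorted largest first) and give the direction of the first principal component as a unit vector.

Step 1 — characteristic polynomial p(λ) = det(λI - Sigma) = λ³ - tr·λ² + c_1·λ - det, where tr = trace, c_1 = sum of the principal 2×2 minors, det = det(Sigma):
  tr = 9 + 8 + 5 = 22,
  c_1 = (9·8 - (2)²) + (9·5 - (1)²) + (8·5 - (2)²) = 68 + 44 + 36 = 148,
  det = 9·(8·5 - (2)²) - (2)·((2)·5 - (2)·(1)) + (1)·((2)·(2) - 8·(1)) = 9·(36) - (2)·(8) + (1)·(-4) = 304.
  So p(λ) = λ³ - 22λ² + 148λ - 304.
Step 2 — look for an integer root (rational root theorem: any rational root is an integer divisor of 304). Testing λ = 4:
  p(4) = 64 - 352 + 592 - 304 = 0  ✓
  Dividing out (λ - 4): p(λ) = (λ - 4)(λ² - 18λ + 76).
Step 3 — remaining eigenvalues from the quadratic λ² - 18λ + 76 = 0:
  Δ = 18² - 4·76 = 324 - 304 = 20,  λ = (18 ± √20)/2 = (18 ± 4.4721)/2 ≈ 11.2361 or 6.7639.
  Sorted: λ_1 = 11.2361,  λ_2 = 6.7639,  λ_3 = 4  (check: sum = 22 = tr ✓).

Step 4 — unit eigenvector for λ_1 ≈ 11.2361: v spans the null space of (Sigma - λ_1 I), whose rows are
  r_1 = (-2.2361, 2, 1),  r_2 = (2, -3.2361, 2),  r_3 = (1, 2, -6.2361).
  v is orthogonal to every row, so take v ∝ r_1 × r_2 = ((2)·(2) - (1)·(-3.2361), (1)·(2) - (-2.2361)·(2), (-2.2361)·(-3.2361) - (2)·(2)) ≈ (7.2361, 6.4721, 3.2361).
  Let u = (7.2361, 6.4721, 3.2361).
  ||u|| = √((7.2361)² + (6.4721)² + (3.2361)²) = √(104.7214) ≈ 10.2333,  v_1 = u/||u|| ≈ (0.7071, 0.6325, 0.3162) (||v_1|| = 1).

λ_1 = 11.2361,  λ_2 = 6.7639,  λ_3 = 4;  v_1 ≈ (0.7071, 0.6325, 0.3162)


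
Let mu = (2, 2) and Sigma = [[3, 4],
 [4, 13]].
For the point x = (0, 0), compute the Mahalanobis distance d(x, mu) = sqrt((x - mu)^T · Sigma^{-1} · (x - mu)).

Step 1 — centre the observation: (x - mu) = (-2, -2).

Step 2 — invert Sigma. det(Sigma) = 3·13 - (4)² = 23.
  Sigma^{-1} = (1/det) · [[d, -b], [-b, a]] = [[0.5652, -0.1739],
 [-0.1739, 0.1304]].

Step 3 — form the quadratic (x - mu)^T · Sigma^{-1} · (x - mu):
  Sigma^{-1} · (x - mu) = (-0.7826, 0.087).
  (x - mu)^T · [Sigma^{-1} · (x - mu)] = (-2)·(-0.7826) + (-2)·(0.087) = 1.3913.

Step 4 — take square root: d = √(1.3913) ≈ 1.1795.

d(x, mu) = √(1.3913) ≈ 1.1795


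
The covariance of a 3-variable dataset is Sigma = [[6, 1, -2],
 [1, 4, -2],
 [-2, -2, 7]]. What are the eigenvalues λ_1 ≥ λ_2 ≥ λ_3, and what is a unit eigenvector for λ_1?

Step 1 — characteristic polynomial p(λ) = det(λI - Sigma) = λ³ - tr·λ² + c_1·λ - det, where tr = trace, c_1 = sum of the principal 2×2 minors, det = det(Sigma):
  tr = 6 + 4 + 7 = 17,
  c_1 = (6·4 - (1)²) + (6·7 - (-2)²) + (4·7 - (-2)²) = 23 + 38 + 24 = 85,
  det = 6·(4·7 - (-2)²) - (1)·((1)·7 - (-2)·(-2)) + (-2)·((1)·(-2) - 4·(-2)) = 6·(24) - (1)·(3) + (-2)·(6) = 129.
  So p(λ) = λ³ - 17λ² + 85λ - 129.
Step 2 — look for an integer root (rational root theorem: any rational root is an integer divisor of 129). Testing λ = 3:
  p(3) = 27 - 153 + 255 - 129 = 0  ✓
  Dividing out (λ - 3): p(λ) = (λ - 3)(λ² - 14λ + 43).
Step 3 — remaining eigenvalues from the quadratic λ² - 14λ + 43 = 0:
  Δ = 14² - 4·43 = 196 - 172 = 24,  λ = (14 ± √24)/2 = (14 ± 4.899)/2 ≈ 9.4495 or 4.5505.
  Sorted: λ_1 = 9.4495,  λ_2 = 4.5505,  λ_3 = 3  (check: sum = 17 = tr ✓).

Step 4 — unit eigenvector for λ_1 ≈ 9.4495: v spans the null space of (Sigma - λ_1 I), whose rows are
  r_1 = (-3.4495, 1, -2),  r_2 = (1, -5.4495, -2),  r_3 = (-2, -2, -2.4495).
  v is orthogonal to every row, so take v ∝ r_1 × r_2 = ((1)·(-2) - (-2)·(-5.4495), (-2)·(1) - (-3.4495)·(-2), (-3.4495)·(-5.4495) - (1)·(1)) ≈ (-12.899, -8.899, 17.798).
  Rescale (multiply by -1 so the first nonzero entry is positive): u = (12.899, 8.899, -17.798).
  ||u|| = √((12.899)² + (8.899)² + (-17.798)²) = √(562.3429) ≈ 23.7138,  v_1 = u/||u|| ≈ (0.5439, 0.3753, -0.7505) (||v_1|| = 1).

λ_1 = 9.4495,  λ_2 = 4.5505,  λ_3 = 3;  v_1 ≈ (0.5439, 0.3753, -0.7505)


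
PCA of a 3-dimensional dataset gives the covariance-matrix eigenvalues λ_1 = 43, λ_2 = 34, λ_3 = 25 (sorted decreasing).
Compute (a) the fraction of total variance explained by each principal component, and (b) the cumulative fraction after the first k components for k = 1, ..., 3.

Step 1 — total variance = trace(Sigma) = Σ λ_i = 43 + 34 + 25 = 102.

Step 2 — fraction explained by component i = λ_i / Σ λ:
  PC1: 43/102 = 0.4216
  PC2: 34/102 = 0.3333
  PC3: 25/102 = 0.2451

Step 3 — cumulative fraction after k components = (λ_1 + ... + λ_k) / Σ λ:
  k = 1: 43/102 = 0.4216
  k = 2: (43 + 34)/102 = 77/102 = 0.7549
  k = 3: (43 + 34 + 25)/102 = 102/102 = 1

Summary (fraction, with percent):

explained: PC1 0.4216 (42.16%), PC2 0.3333 (33.33%), PC3 0.2451 (24.51%);  cumulative: 0.4216, 0.7549, 1


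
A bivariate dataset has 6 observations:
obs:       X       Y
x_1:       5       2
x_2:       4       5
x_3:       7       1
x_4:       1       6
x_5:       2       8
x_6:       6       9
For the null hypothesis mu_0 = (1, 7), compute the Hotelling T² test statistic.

Step 1 — sample mean vector:
  mean(X) = (5 + 4 + 7 + 1 + 2 + 6) / 6 = 25/6 = 4.1667
  mean(Y) = (2 + 5 + 1 + 6 + 8 + 9) / 6 = 31/6 = 5.1667
  x̄ = (4.1667, 5.1667),  deviation x̄ - mu_0 = (4.1667, 5.1667) - (1, 7) = (3.1667, -1.8333).

Step 2 — sample covariance matrix, S[i,j] = (1/(n-1)) · Σ_k (x_{k,i} - mean_i) · (x_{k,j} - mean_j), divisor n-1 = 5:
  S[X,X] = ((0.8333)·(0.8333) + (-0.1667)·(-0.1667) + (2.8333)·(2.8333) + (-3.1667)·(-3.1667) + (-2.1667)·(-2.1667) + (1.8333)·(1.8333)) / 5 = 26.8333/5 = 5.3667
  S[X,Y] = ((0.8333)·(-3.1667) + (-0.1667)·(-0.1667) + (2.8333)·(-4.1667) + (-3.1667)·(0.8333) + (-2.1667)·(2.8333) + (1.8333)·(3.8333)) / 5 = -16.1667/5 = -3.2333
  S[Y,Y] = ((-3.1667)·(-3.1667) + (-0.1667)·(-0.1667) + (-4.1667)·(-4.1667) + (0.8333)·(0.8333) + (2.8333)·(2.8333) + (3.8333)·(3.8333)) / 5 = 50.8333/5 = 10.1667
  S = [[5.3667, -3.2333],
 [-3.2333, 10.1667]].

Step 3 — invert S. det(S) = 5.3667·10.1667 - (-3.2333)² = 44.1067.
  S^{-1} = (1/det) · [[d, -b], [-b, a]] = [[0.2305, 0.0733],
 [0.0733, 0.1217]].

Step 4 — quadratic form (x̄ - mu_0)^T · S^{-1} · (x̄ - mu_0):
  S^{-1} · (x̄ - mu_0) = (0.5955, 0.0091),
  (x̄ - mu_0)^T · [...] = (3.1667)·(0.5955) + (-1.8333)·(0.0091) = 1.8692.

Step 5 — scale by n: T² = 6 · 1.8692 = 11.2152.

T² ≈ 11.2152


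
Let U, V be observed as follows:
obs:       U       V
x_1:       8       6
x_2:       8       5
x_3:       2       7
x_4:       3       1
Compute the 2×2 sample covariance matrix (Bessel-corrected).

Step 1 — column means:
  mean(U) = (8 + 8 + 2 + 3) / 4 = 21/4 = 5.25
  mean(V) = (6 + 5 + 7 + 1) / 4 = 19/4 = 4.75

Step 2 — sample covariance S[i,j] = (1/(n-1)) · Σ_k (x_{k,i} - mean_i) · (x_{k,j} - mean_j), with n-1 = 3.
  S[U,U] = ((2.75)·(2.75) + (2.75)·(2.75) + (-3.25)·(-3.25) + (-2.25)·(-2.25)) / 3 = 30.75/3 = 10.25
  S[U,V] = ((2.75)·(1.25) + (2.75)·(0.25) + (-3.25)·(2.25) + (-2.25)·(-3.75)) / 3 = 5.25/3 = 1.75
  S[V,V] = ((1.25)·(1.25) + (0.25)·(0.25) + (2.25)·(2.25) + (-3.75)·(-3.75)) / 3 = 20.75/3 = 6.9167

S is symmetric (S[j,i] = S[i,j]). Assembling:

S = [[10.25, 1.75],
 [1.75, 6.9167]]


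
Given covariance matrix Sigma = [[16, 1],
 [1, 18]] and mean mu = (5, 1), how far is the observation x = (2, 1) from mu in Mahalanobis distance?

Step 1 — centre the observation: (x - mu) = (-3, 0).

Step 2 — invert Sigma. det(Sigma) = 16·18 - (1)² = 287.
  Sigma^{-1} = (1/det) · [[d, -b], [-b, a]] = [[0.0627, -0.0035],
 [-0.0035, 0.0557]].

Step 3 — form the quadratic (x - mu)^T · Sigma^{-1} · (x - mu):
  Sigma^{-1} · (x - mu) = (-0.1882, 0.0105).
  (x - mu)^T · [Sigma^{-1} · (x - mu)] = (-3)·(-0.1882) + (0)·(0.0105) = 0.5645.

Step 4 — take square root: d = √(0.5645) ≈ 0.7513.

d(x, mu) = √(0.5645) ≈ 0.7513


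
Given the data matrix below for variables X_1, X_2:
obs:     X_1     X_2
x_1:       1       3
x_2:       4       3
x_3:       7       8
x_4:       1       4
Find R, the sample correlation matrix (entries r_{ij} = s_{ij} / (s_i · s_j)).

Step 1 — column means:
  mean(X_1) = (1 + 4 + 7 + 1) / 4 = 13/4 = 3.25
  mean(X_2) = (3 + 3 + 8 + 4) / 4 = 18/4 = 4.5

Step 2 — sample variances and covariances s[i,j] = (1/(n-1)) · Σ_k (x_{k,i} - mean_i) · (x_{k,j} - mean_j), with n-1 = 3:
  s[X_1,X_1] = ((-2.25)·(-2.25) + (0.75)·(0.75) + (3.75)·(3.75) + (-2.25)·(-2.25)) / 3 = 24.75/3 = 8.25
  s[X_1,X_2] = ((-2.25)·(-1.5) + (0.75)·(-1.5) + (3.75)·(3.5) + (-2.25)·(-0.5)) / 3 = 16.5/3 = 5.5
  s[X_2,X_2] = ((-1.5)·(-1.5) + (-1.5)·(-1.5) + (3.5)·(3.5) + (-0.5)·(-0.5)) / 3 = 17/3 = 5.6667
  Sample standard deviations s_i = √(s[i,i]):
  s(X_1) = √(8.25) = 2.8723
  s(X_2) = √(5.6667) = 2.3805

Step 3 — r_{ij} = s_{ij} / (s_i · s_j):
  r[X_1,X_1] = 1 (diagonal).
  r[X_1,X_2] = 5.5 / (2.8723 · 2.3805) = 5.5 / 6.8374 = 0.8044
  r[X_2,X_2] = 1 (diagonal).

R is symmetric with unit diagonal. Assembling:

R = [[1, 0.8044],
 [0.8044, 1]]


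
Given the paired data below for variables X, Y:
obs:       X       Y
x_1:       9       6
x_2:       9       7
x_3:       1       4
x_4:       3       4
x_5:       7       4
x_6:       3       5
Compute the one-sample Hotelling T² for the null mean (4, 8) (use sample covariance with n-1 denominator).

Step 1 — sample mean vector:
  mean(X) = (9 + 9 + 1 + 3 + 7 + 3) / 6 = 32/6 = 5.3333
  mean(Y) = (6 + 7 + 4 + 4 + 4 + 5) / 6 = 30/6 = 5
  x̄ = (5.3333, 5),  deviation x̄ - mu_0 = (5.3333, 5) - (4, 8) = (1.3333, -3).

Step 2 — sample covariance matrix, S[i,j] = (1/(n-1)) · Σ_k (x_{k,i} - mean_i) · (x_{k,j} - mean_j), divisor n-1 = 5:
  S[X,X] = ((3.6667)·(3.6667) + (3.6667)·(3.6667) + (-4.3333)·(-4.3333) + (-2.3333)·(-2.3333) + (1.6667)·(1.6667) + (-2.3333)·(-2.3333)) / 5 = 59.3333/5 = 11.8667
  S[X,Y] = ((3.6667)·(1) + (3.6667)·(2) + (-4.3333)·(-1) + (-2.3333)·(-1) + (1.6667)·(-1) + (-2.3333)·(0)) / 5 = 16/5 = 3.2
  S[Y,Y] = ((1)·(1) + (2)·(2) + (-1)·(-1) + (-1)·(-1) + (-1)·(-1) + (0)·(0)) / 5 = 8/5 = 1.6
  S = [[11.8667, 3.2],
 [3.2, 1.6]].

Step 3 — invert S. det(S) = 11.8667·1.6 - (3.2)² = 8.7467.
  S^{-1} = (1/det) · [[d, -b], [-b, a]] = [[0.1829, -0.3659],
 [-0.3659, 1.3567]].

Step 4 — quadratic form (x̄ - mu_0)^T · S^{-1} · (x̄ - mu_0):
  S^{-1} · (x̄ - mu_0) = (1.3415, -4.5579),
  (x̄ - mu_0)^T · [...] = (1.3333)·(1.3415) + (-3)·(-4.5579) = 15.4624.

Step 5 — scale by n: T² = 6 · 15.4624 = 92.7744.

T² ≈ 92.7744
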